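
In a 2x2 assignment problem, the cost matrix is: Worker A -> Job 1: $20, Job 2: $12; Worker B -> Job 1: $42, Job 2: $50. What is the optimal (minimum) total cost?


Option 1: A->1 + B->2 = $20 + $50 = $70
Option 2: A->2 + B->1 = $12 + $42 = $54
Min cost = min($70, $54) = $54

$54


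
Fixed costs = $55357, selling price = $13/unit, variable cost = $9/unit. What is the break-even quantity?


Formula: BEQ = Fixed Costs / (Price - Variable Cost)
Contribution margin = $13 - $9 = $4/unit
BEQ = ceil($55357 / $4/unit) = ceil(13839.25) = 13840 units

13840 units


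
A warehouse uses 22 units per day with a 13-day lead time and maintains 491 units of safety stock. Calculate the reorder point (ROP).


Formula: ROP = (Daily Demand * Lead Time) + Safety Stock
Demand during lead time = 22 * 13 = 286 units
ROP = 286 + 491 = 777 units

777 units


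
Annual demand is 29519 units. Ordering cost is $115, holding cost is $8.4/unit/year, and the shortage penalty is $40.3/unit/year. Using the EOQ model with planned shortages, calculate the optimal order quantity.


Formula: EOQ* = sqrt(2DS/H) * sqrt((H+P)/P)
Base EOQ = sqrt(2*29519*115/8.4) = 899.03 units
Correction = sqrt((8.4+40.3)/40.3) = 1.09929
EOQ* = 899.03 * 1.09929 = 988.3 units

988.3 units


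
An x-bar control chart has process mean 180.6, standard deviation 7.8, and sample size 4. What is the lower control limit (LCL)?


LCL = 180.6 - 3 * 7.8 / sqrt(4)

168.9


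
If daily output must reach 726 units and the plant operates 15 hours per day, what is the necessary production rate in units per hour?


Formula: Production Rate = Daily Demand / Available Hours
Rate = 726 units/day / 15 hours/day
Rate = 48.4 units/hour

48.4 units/hour


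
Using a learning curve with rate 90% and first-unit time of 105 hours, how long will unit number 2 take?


Formula: T_n = T_1 * (learning_rate)^(log2(n)) where learning_rate = rate/100
Doublings = log2(2) = 1
T_n = 105 * 0.9^1
T_n = 105 * 0.9 = 94.5 hours

94.5 hours


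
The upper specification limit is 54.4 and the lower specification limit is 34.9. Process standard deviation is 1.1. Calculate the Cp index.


Cp = (54.4 - 34.9) / (6 * 1.1)

2.95


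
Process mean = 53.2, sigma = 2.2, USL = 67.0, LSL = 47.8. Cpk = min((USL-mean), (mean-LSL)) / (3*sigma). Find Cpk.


Cpu = (67.0 - 53.2) / (3 * 2.2) = 2.09
Cpl = (53.2 - 47.8) / (3 * 2.2) = 0.82
Cpk = min(2.09, 0.82) = 0.82

0.82


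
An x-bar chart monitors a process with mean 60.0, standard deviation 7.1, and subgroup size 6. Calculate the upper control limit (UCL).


UCL = 60.0 + 3 * 7.1 / sqrt(6)

68.7


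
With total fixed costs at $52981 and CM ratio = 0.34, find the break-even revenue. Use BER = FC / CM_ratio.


Formula: BER = Fixed Costs / Contribution Margin Ratio
BER = $52981 / 0.34
BER = $155826.47 (to the nearest cent)

$155826.47


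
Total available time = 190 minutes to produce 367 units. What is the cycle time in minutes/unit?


Formula: CT = Available Time / Number of Units
CT = 190 min / 367 units
CT = 0.52 min/unit

0.52 min/unit


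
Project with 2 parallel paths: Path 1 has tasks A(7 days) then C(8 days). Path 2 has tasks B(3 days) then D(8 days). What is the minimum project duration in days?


Path 1 = 7 + 8 = 15 days
Path 2 = 3 + 8 = 11 days
Duration = max(15, 11) = 15 days

15 days


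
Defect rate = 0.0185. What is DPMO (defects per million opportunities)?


DPMO = defect_rate * 1000000 = 0.0185 * 1000000

18500


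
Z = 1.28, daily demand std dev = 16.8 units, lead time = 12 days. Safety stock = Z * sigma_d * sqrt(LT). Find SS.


Formula: SS = z * sigma_d * sqrt(LT)
sqrt(LT) = sqrt(12) = 3.4641
SS = 1.28 * 16.8 * 3.4641
SS = 74.5 units

74.5 units


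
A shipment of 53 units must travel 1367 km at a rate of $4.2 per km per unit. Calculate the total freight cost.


TC = dist * cost * units = 1367 * 4.2 * 53 = $304294.20

$304294.20


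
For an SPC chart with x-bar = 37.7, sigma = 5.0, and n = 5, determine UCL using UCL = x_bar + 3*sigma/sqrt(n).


UCL = 37.7 + 3 * 5.0 / sqrt(5)

44.41


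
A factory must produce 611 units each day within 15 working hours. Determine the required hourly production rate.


Formula: Production Rate = Daily Demand / Available Hours
Rate = 611 units/day / 15 hours/day
Rate = 40.7 units/hour

40.7 units/hour


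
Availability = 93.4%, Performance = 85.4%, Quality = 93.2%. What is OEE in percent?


Formula: OEE = Availability * Performance * Quality / 10000
A * P = 93.4% * 85.4% / 100 = 79.76%
OEE = 79.76% * 93.2% / 100 = 74.3%

74.3%


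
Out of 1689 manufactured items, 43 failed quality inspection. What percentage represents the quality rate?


Formula: Quality Rate = Good Pieces / Total Pieces * 100
Good pieces = 1689 - 43 = 1646
QR = 1646 / 1689 * 100 = 97.5%

97.5%


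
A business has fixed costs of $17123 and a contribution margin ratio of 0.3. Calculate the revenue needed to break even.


Formula: BER = Fixed Costs / Contribution Margin Ratio
BER = $17123 / 0.3
BER = $57076.67 (to the nearest cent)

$57076.67


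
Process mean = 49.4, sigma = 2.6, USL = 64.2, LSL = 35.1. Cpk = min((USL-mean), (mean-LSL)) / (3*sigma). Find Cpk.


Cpu = (64.2 - 49.4) / (3 * 2.6) = 1.9
Cpl = (49.4 - 35.1) / (3 * 2.6) = 1.83
Cpk = min(1.9, 1.83) = 1.83

1.83


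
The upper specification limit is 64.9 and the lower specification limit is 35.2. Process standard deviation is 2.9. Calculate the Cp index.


Cp = (64.9 - 35.2) / (6 * 2.9)

1.71


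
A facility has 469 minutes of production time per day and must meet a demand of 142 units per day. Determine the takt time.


Formula: Takt Time = Available Production Time / Customer Demand
Takt = 469 min/day / 142 units/day
Takt = 3.3 min/unit

3.3 min/unit


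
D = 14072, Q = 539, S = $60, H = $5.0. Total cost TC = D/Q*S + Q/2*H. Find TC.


TC = 14072/539 * 60 + 539/2 * 5.0

$2913.96


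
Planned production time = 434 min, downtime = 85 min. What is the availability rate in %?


Formula: Availability = (Planned Time - Downtime) / Planned Time * 100
Uptime = 434 - 85 = 349 min
Availability = 349 / 434 * 100 = 80.4%

80.4%


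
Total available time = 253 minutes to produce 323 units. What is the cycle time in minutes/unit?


Formula: CT = Available Time / Number of Units
CT = 253 min / 323 units
CT = 0.78 min/unit

0.78 min/unit


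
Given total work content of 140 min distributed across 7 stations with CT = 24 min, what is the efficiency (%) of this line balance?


Formula: Efficiency = Sum of Task Times / (N_stations * CT) * 100
Total station capacity = 7 stations * 24 min = 168 min
Efficiency = 140 / 168 * 100 = 83.3%

83.3%


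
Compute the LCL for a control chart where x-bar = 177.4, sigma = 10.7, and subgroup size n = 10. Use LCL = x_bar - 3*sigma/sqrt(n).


LCL = 177.4 - 3 * 10.7 / sqrt(10)

167.25


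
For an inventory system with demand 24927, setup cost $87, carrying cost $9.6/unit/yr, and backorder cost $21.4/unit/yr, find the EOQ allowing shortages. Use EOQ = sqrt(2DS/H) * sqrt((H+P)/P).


Formula: EOQ* = sqrt(2DS/H) * sqrt((H+P)/P)
Base EOQ = sqrt(2*24927*87/9.6) = 672.16 units
Correction = sqrt((9.6+21.4)/21.4) = 1.20358
EOQ* = 672.16 * 1.20358 = 809.0 units

809.0 units


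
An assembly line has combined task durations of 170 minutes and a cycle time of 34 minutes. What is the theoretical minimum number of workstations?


Formula: N_min = ceil(Sum of Task Times / Cycle Time)
N_min = ceil(170 min / 34 min) = ceil(5.0)
N_min = 5 stations

5


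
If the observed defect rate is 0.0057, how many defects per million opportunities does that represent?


DPMO = defect_rate * 1000000 = 0.0057 * 1000000

5700


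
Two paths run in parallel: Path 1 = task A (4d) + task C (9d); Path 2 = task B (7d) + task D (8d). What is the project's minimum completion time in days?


Path 1 = 4 + 9 = 13 days
Path 2 = 7 + 8 = 15 days
Duration = max(13, 15) = 15 days

15 days


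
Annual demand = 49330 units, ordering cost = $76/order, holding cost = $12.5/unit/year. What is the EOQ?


Formula: EOQ = sqrt(2 * D * S / H)
Numerator: 2 * 49330 * 76 = 7498160
2DS/H = 7498160 / 12.5 = 599852.8
EOQ = sqrt(599852.8) = 774.5 units

774.5 units


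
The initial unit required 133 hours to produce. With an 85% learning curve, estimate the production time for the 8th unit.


Formula: T_n = T_1 * (learning_rate)^(log2(n)) where learning_rate = rate/100
Doublings = log2(8) = 3
T_n = 133 * 0.85^3
T_n = 133 * 0.6141 = 81.7 hours

81.7 hours


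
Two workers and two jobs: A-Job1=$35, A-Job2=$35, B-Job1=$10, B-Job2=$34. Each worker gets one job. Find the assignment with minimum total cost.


Option 1: A->1 + B->2 = $35 + $34 = $69
Option 2: A->2 + B->1 = $35 + $10 = $45
Min cost = min($69, $45) = $45

$45


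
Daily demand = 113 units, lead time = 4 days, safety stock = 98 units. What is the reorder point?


Formula: ROP = (Daily Demand * Lead Time) + Safety Stock
Demand during lead time = 113 * 4 = 452 units
ROP = 452 + 98 = 550 units

550 units


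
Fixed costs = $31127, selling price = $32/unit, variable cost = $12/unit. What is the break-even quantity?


Formula: BEQ = Fixed Costs / (Price - Variable Cost)
Contribution margin = $32 - $12 = $20/unit
BEQ = ceil($31127 / $20/unit) = ceil(1556.35) = 1557 units

1557 units


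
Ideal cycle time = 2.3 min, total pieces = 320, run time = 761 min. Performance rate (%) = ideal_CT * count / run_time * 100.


Formula: Performance = (Ideal CT * Total Count) / Run Time * 100
Ideal output time = 2.3 * 320 = 736.0 min
Performance = 736.0 / 761 * 100 = 96.7%

96.7%


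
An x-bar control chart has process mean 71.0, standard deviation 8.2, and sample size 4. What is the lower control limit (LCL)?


LCL = 71.0 - 3 * 8.2 / sqrt(4)

58.7


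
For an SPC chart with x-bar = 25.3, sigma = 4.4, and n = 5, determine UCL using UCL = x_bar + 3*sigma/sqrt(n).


UCL = 25.3 + 3 * 4.4 / sqrt(5)

31.2


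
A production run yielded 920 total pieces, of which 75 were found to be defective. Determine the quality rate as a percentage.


Formula: Quality Rate = Good Pieces / Total Pieces * 100
Good pieces = 920 - 75 = 845
QR = 845 / 920 * 100 = 91.8%

91.8%


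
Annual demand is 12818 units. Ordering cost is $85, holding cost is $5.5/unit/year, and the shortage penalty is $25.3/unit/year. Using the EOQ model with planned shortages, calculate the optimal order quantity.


Formula: EOQ* = sqrt(2DS/H) * sqrt((H+P)/P)
Base EOQ = sqrt(2*12818*85/5.5) = 629.44 units
Correction = sqrt((5.5+25.3)/25.3) = 1.10335
EOQ* = 629.44 * 1.10335 = 694.5 units

694.5 units


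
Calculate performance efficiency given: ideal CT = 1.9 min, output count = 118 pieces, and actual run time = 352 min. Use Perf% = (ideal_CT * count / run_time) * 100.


Formula: Performance = (Ideal CT * Total Count) / Run Time * 100
Ideal output time = 1.9 * 118 = 224.2 min
Performance = 224.2 / 352 * 100 = 63.7%

63.7%


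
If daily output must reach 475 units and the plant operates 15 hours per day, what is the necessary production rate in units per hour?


Formula: Production Rate = Daily Demand / Available Hours
Rate = 475 units/day / 15 hours/day
Rate = 31.7 units/hour

31.7 units/hour


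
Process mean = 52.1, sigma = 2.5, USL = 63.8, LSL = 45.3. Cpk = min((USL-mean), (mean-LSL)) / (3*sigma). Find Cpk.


Cpu = (63.8 - 52.1) / (3 * 2.5) = 1.56
Cpl = (52.1 - 45.3) / (3 * 2.5) = 0.91
Cpk = min(1.56, 0.91) = 0.91

0.91


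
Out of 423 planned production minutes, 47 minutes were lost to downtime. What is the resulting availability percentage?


Formula: Availability = (Planned Time - Downtime) / Planned Time * 100
Uptime = 423 - 47 = 376 min
Availability = 376 / 423 * 100 = 88.9%

88.9%


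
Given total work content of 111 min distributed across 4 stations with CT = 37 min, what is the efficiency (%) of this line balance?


Formula: Efficiency = Sum of Task Times / (N_stations * CT) * 100
Total station capacity = 4 stations * 37 min = 148 min
Efficiency = 111 / 148 * 100 = 75.0%

75.0%


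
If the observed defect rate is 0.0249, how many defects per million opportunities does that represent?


DPMO = defect_rate * 1000000 = 0.0249 * 1000000

24900


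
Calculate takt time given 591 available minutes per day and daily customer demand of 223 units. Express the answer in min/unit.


Formula: Takt Time = Available Production Time / Customer Demand
Takt = 591 min/day / 223 units/day
Takt = 2.65 min/unit

2.65 min/unit


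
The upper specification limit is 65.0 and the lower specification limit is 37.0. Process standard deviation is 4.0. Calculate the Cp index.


Cp = (65.0 - 37.0) / (6 * 4.0)

1.17


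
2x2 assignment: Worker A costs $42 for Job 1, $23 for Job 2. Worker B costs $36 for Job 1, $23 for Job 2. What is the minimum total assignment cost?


Option 1: A->1 + B->2 = $42 + $23 = $65
Option 2: A->2 + B->1 = $23 + $36 = $59
Min cost = min($65, $59) = $59

$59


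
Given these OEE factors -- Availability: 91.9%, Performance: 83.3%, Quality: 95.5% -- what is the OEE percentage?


Formula: OEE = Availability * Performance * Quality / 10000
A * P = 91.9% * 83.3% / 100 = 76.55%
OEE = 76.55% * 95.5% / 100 = 73.1%

73.1%


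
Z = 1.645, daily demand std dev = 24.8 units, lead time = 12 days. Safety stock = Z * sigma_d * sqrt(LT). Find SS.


Formula: SS = z * sigma_d * sqrt(LT)
sqrt(LT) = sqrt(12) = 3.4641
SS = 1.645 * 24.8 * 3.4641
SS = 141.3 units

141.3 units


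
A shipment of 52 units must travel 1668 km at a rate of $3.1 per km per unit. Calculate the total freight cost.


TC = dist * cost * units = 1668 * 3.1 * 52 = $268881.60

$268881.60


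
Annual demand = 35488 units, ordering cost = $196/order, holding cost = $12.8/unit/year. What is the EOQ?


Formula: EOQ = sqrt(2 * D * S / H)
Numerator: 2 * 35488 * 196 = 13911296
2DS/H = 13911296 / 12.8 = 1086820.0
EOQ = sqrt(1086820.0) = 1042.5 units

1042.5 units


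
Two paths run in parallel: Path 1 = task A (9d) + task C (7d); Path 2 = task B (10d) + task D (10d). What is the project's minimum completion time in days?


Path 1 = 9 + 7 = 16 days
Path 2 = 10 + 10 = 20 days
Duration = max(16, 20) = 20 days

20 days


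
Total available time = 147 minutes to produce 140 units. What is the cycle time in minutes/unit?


Formula: CT = Available Time / Number of Units
CT = 147 min / 140 units
CT = 1.05 min/unit

1.05 min/unit


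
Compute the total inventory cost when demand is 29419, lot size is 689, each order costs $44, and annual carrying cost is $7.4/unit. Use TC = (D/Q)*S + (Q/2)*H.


TC = 29419/689 * 44 + 689/2 * 7.4

$4428.02


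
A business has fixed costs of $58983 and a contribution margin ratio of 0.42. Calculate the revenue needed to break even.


Formula: BER = Fixed Costs / Contribution Margin Ratio
BER = $58983 / 0.42
BER = $140435.71 (to the nearest cent)

$140435.71


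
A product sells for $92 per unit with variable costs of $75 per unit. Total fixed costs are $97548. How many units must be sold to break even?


Formula: BEQ = Fixed Costs / (Price - Variable Cost)
Contribution margin = $92 - $75 = $17/unit
BEQ = ceil($97548 / $17/unit) = ceil(5738.12) = 5739 units

5739 units


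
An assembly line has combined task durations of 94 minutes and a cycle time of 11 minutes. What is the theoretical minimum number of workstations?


Formula: N_min = ceil(Sum of Task Times / Cycle Time)
N_min = ceil(94 min / 11 min) = ceil(8.5455)
N_min = 9 stations

9


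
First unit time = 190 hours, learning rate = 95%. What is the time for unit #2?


Formula: T_n = T_1 * (learning_rate)^(log2(n)) where learning_rate = rate/100
Doublings = log2(2) = 1
T_n = 190 * 0.95^1
T_n = 190 * 0.95 = 180.5 hours

180.5 hours


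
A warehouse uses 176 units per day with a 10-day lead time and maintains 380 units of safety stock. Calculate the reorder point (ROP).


Formula: ROP = (Daily Demand * Lead Time) + Safety Stock
Demand during lead time = 176 * 10 = 1760 units
ROP = 1760 + 380 = 2140 units

2140 units


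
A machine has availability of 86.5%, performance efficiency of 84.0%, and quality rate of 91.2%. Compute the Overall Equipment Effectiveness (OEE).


Formula: OEE = Availability * Performance * Quality / 10000
A * P = 86.5% * 84.0% / 100 = 72.66%
OEE = 72.66% * 91.2% / 100 = 66.3%

66.3%


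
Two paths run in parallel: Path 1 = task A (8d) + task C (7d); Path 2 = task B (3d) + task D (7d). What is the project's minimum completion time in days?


Path 1 = 8 + 7 = 15 days
Path 2 = 3 + 7 = 10 days
Duration = max(15, 10) = 15 days

15 days


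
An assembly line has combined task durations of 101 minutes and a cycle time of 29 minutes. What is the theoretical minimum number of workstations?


Formula: N_min = ceil(Sum of Task Times / Cycle Time)
N_min = ceil(101 min / 29 min) = ceil(3.4828)
N_min = 4 stations

4


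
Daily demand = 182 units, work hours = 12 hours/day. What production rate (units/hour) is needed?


Formula: Production Rate = Daily Demand / Available Hours
Rate = 182 units/day / 12 hours/day
Rate = 15.2 units/hour

15.2 units/hour


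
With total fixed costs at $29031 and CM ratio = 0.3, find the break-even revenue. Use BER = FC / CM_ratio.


Formula: BER = Fixed Costs / Contribution Margin Ratio
BER = $29031 / 0.3
BER = $96770.00 (to the nearest cent)

$96770.00


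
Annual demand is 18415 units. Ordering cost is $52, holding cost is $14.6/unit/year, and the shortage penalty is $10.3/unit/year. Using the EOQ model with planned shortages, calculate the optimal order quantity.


Formula: EOQ* = sqrt(2DS/H) * sqrt((H+P)/P)
Base EOQ = sqrt(2*18415*52/14.6) = 362.18 units
Correction = sqrt((14.6+10.3)/10.3) = 1.55482
EOQ* = 362.18 * 1.55482 = 563.1 units

563.1 units


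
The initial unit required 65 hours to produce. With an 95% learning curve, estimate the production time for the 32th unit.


Formula: T_n = T_1 * (learning_rate)^(log2(n)) where learning_rate = rate/100
Doublings = log2(32) = 5
T_n = 65 * 0.95^5
T_n = 65 * 0.7738 = 50.3 hours

50.3 hours


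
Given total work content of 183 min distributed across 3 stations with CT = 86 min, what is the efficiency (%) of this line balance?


Formula: Efficiency = Sum of Task Times / (N_stations * CT) * 100
Total station capacity = 3 stations * 86 min = 258 min
Efficiency = 183 / 258 * 100 = 70.9%

70.9%


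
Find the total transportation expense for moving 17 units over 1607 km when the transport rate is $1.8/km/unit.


TC = dist * cost * units = 1607 * 1.8 * 17 = $49174.20

$49174.20


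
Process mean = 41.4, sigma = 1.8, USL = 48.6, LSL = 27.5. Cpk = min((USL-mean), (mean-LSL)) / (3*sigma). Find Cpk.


Cpu = (48.6 - 41.4) / (3 * 1.8) = 1.33
Cpl = (41.4 - 27.5) / (3 * 1.8) = 2.57
Cpk = min(1.33, 2.57) = 1.33

1.33


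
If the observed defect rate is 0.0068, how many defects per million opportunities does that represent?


DPMO = defect_rate * 1000000 = 0.0068 * 1000000

6800


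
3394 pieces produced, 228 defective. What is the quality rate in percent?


Formula: Quality Rate = Good Pieces / Total Pieces * 100
Good pieces = 3394 - 228 = 3166
QR = 3166 / 3394 * 100 = 93.3%

93.3%


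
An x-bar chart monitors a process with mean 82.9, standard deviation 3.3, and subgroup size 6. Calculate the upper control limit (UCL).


UCL = 82.9 + 3 * 3.3 / sqrt(6)

86.94


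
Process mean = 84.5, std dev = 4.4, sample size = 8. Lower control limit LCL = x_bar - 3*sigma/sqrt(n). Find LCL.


LCL = 84.5 - 3 * 4.4 / sqrt(8)

79.83


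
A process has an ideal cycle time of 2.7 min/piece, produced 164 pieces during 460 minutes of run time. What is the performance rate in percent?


Formula: Performance = (Ideal CT * Total Count) / Run Time * 100
Ideal output time = 2.7 * 164 = 442.8 min
Performance = 442.8 / 460 * 100 = 96.3%

96.3%


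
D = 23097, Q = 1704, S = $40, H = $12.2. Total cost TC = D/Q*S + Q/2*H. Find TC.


TC = 23097/1704 * 40 + 1704/2 * 12.2

$10936.58


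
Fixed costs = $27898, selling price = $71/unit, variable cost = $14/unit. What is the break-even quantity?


Formula: BEQ = Fixed Costs / (Price - Variable Cost)
Contribution margin = $71 - $14 = $57/unit
BEQ = ceil($27898 / $57/unit) = ceil(489.44) = 490 units

490 units


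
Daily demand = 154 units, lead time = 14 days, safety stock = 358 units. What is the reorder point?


Formula: ROP = (Daily Demand * Lead Time) + Safety Stock
Demand during lead time = 154 * 14 = 2156 units
ROP = 2156 + 358 = 2514 units

2514 units


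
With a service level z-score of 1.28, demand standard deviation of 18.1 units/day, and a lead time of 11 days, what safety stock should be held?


Formula: SS = z * sigma_d * sqrt(LT)
sqrt(LT) = sqrt(11) = 3.3166
SS = 1.28 * 18.1 * 3.3166
SS = 76.8 units

76.8 units


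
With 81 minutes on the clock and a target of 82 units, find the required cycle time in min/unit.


Formula: CT = Available Time / Number of Units
CT = 81 min / 82 units
CT = 0.99 min/unit

0.99 min/unit


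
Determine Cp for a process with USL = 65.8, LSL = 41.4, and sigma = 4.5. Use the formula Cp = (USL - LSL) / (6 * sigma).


Cp = (65.8 - 41.4) / (6 * 4.5)

0.9


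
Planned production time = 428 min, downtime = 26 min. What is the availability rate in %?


Formula: Availability = (Planned Time - Downtime) / Planned Time * 100
Uptime = 428 - 26 = 402 min
Availability = 402 / 428 * 100 = 93.9%

93.9%


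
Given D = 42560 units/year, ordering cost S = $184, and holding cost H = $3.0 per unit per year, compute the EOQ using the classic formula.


Formula: EOQ = sqrt(2 * D * S / H)
Numerator: 2 * 42560 * 184 = 15662080
2DS/H = 15662080 / 3.0 = 5220693.3
EOQ = sqrt(5220693.3) = 2284.9 units

2284.9 units


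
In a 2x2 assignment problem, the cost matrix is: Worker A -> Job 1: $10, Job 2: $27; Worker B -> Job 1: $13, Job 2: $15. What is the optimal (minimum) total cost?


Option 1: A->1 + B->2 = $10 + $15 = $25
Option 2: A->2 + B->1 = $27 + $13 = $40
Min cost = min($25, $40) = $25

$25


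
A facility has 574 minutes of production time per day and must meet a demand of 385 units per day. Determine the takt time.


Formula: Takt Time = Available Production Time / Customer Demand
Takt = 574 min/day / 385 units/day
Takt = 1.49 min/unit

1.49 min/unit


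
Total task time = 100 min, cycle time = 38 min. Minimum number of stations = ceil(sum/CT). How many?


Formula: N_min = ceil(Sum of Task Times / Cycle Time)
N_min = ceil(100 min / 38 min) = ceil(2.6316)
N_min = 3 stations

3


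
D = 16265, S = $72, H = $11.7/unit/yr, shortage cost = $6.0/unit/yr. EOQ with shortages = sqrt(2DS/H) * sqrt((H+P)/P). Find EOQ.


Formula: EOQ* = sqrt(2DS/H) * sqrt((H+P)/P)
Base EOQ = sqrt(2*16265*72/11.7) = 447.42 units
Correction = sqrt((11.7+6.0)/6.0) = 1.71756
EOQ* = 447.42 * 1.71756 = 768.5 units

768.5 units


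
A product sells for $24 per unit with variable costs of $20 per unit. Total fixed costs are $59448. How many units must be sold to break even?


Formula: BEQ = Fixed Costs / (Price - Variable Cost)
Contribution margin = $24 - $20 = $4/unit
BEQ = ceil($59448 / $4/unit) = ceil(14862.0) = 14862 units

14862 units


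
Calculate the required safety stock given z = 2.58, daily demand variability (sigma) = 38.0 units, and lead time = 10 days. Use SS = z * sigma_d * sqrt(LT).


Formula: SS = z * sigma_d * sqrt(LT)
sqrt(LT) = sqrt(10) = 3.1623
SS = 2.58 * 38.0 * 3.1623
SS = 310.0 units

310.0 units


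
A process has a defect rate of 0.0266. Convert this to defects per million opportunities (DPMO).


DPMO = defect_rate * 1000000 = 0.0266 * 1000000

26600


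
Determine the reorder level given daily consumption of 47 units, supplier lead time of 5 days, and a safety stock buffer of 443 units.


Formula: ROP = (Daily Demand * Lead Time) + Safety Stock
Demand during lead time = 47 * 5 = 235 units
ROP = 235 + 443 = 678 units

678 units


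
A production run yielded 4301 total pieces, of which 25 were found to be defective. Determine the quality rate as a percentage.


Formula: Quality Rate = Good Pieces / Total Pieces * 100
Good pieces = 4301 - 25 = 4276
QR = 4276 / 4301 * 100 = 99.4%

99.4%


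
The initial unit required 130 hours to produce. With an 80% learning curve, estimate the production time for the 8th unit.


Formula: T_n = T_1 * (learning_rate)^(log2(n)) where learning_rate = rate/100
Doublings = log2(8) = 3
T_n = 130 * 0.8^3
T_n = 130 * 0.512 = 66.6 hours

66.6 hours


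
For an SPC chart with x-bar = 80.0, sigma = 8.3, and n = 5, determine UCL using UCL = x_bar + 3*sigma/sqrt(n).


UCL = 80.0 + 3 * 8.3 / sqrt(5)

91.14


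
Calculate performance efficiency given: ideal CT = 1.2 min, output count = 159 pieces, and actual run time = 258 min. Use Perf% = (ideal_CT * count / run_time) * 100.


Formula: Performance = (Ideal CT * Total Count) / Run Time * 100
Ideal output time = 1.2 * 159 = 190.8 min
Performance = 190.8 / 258 * 100 = 74.0%

74.0%


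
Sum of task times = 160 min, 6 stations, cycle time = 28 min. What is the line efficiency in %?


Formula: Efficiency = Sum of Task Times / (N_stations * CT) * 100
Total station capacity = 6 stations * 28 min = 168 min
Efficiency = 160 / 168 * 100 = 95.2%

95.2%


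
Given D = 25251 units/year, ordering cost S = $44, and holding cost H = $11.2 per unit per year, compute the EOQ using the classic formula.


Formula: EOQ = sqrt(2 * D * S / H)
Numerator: 2 * 25251 * 44 = 2222088
2DS/H = 2222088 / 11.2 = 198400.7
EOQ = sqrt(198400.7) = 445.4 units

445.4 units


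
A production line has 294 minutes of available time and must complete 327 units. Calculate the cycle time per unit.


Formula: CT = Available Time / Number of Units
CT = 294 min / 327 units
CT = 0.9 min/unit

0.9 min/unit


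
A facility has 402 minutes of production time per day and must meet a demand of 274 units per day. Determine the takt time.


Formula: Takt Time = Available Production Time / Customer Demand
Takt = 402 min/day / 274 units/day
Takt = 1.47 min/unit

1.47 min/unit


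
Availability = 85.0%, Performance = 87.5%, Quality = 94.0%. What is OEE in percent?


Formula: OEE = Availability * Performance * Quality / 10000
A * P = 85.0% * 87.5% / 100 = 74.38%
OEE = 74.38% * 94.0% / 100 = 69.9%

69.9%


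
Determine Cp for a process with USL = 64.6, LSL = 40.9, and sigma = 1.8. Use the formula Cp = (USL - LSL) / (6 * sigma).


Cp = (64.6 - 40.9) / (6 * 1.8)

2.19


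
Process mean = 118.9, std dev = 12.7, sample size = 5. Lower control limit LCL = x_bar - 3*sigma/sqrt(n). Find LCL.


LCL = 118.9 - 3 * 12.7 / sqrt(5)

101.86


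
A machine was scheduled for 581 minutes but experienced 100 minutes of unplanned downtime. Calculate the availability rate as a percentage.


Formula: Availability = (Planned Time - Downtime) / Planned Time * 100
Uptime = 581 - 100 = 481 min
Availability = 481 / 581 * 100 = 82.8%

82.8%


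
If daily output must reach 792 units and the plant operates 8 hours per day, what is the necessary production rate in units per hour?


Formula: Production Rate = Daily Demand / Available Hours
Rate = 792 units/day / 8 hours/day
Rate = 99.0 units/hour

99.0 units/hour


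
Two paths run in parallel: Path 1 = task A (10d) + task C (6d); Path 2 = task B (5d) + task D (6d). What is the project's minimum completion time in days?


Path 1 = 10 + 6 = 16 days
Path 2 = 5 + 6 = 11 days
Duration = max(16, 11) = 16 days

16 days


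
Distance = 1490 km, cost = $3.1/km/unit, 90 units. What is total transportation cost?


TC = dist * cost * units = 1490 * 3.1 * 90 = $415710.00

$415710.00


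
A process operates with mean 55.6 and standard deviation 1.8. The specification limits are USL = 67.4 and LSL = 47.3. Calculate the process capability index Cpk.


Cpu = (67.4 - 55.6) / (3 * 1.8) = 2.19
Cpl = (55.6 - 47.3) / (3 * 1.8) = 1.54
Cpk = min(2.19, 1.54) = 1.54

1.54


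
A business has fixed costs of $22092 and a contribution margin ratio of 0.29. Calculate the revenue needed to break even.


Formula: BER = Fixed Costs / Contribution Margin Ratio
BER = $22092 / 0.29
BER = $76179.31 (to the nearest cent)

$76179.31


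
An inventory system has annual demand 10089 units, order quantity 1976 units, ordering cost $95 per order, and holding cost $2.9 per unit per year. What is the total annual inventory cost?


TC = 10089/1976 * 95 + 1976/2 * 2.9

$3350.25


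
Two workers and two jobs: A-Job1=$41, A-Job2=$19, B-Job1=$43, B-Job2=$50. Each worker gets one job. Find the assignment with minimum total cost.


Option 1: A->1 + B->2 = $41 + $50 = $91
Option 2: A->2 + B->1 = $19 + $43 = $62
Min cost = min($91, $62) = $62

$62


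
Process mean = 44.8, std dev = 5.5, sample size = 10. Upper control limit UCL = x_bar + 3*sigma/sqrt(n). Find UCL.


UCL = 44.8 + 3 * 5.5 / sqrt(10)

50.02


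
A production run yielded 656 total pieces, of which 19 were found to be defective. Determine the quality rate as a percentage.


Formula: Quality Rate = Good Pieces / Total Pieces * 100
Good pieces = 656 - 19 = 637
QR = 637 / 656 * 100 = 97.1%

97.1%


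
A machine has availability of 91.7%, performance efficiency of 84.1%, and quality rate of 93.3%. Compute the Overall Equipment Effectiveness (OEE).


Formula: OEE = Availability * Performance * Quality / 10000
A * P = 91.7% * 84.1% / 100 = 77.12%
OEE = 77.12% * 93.3% / 100 = 72.0%

72.0%


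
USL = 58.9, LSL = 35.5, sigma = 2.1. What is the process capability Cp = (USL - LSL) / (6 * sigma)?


Cp = (58.9 - 35.5) / (6 * 2.1)

1.86


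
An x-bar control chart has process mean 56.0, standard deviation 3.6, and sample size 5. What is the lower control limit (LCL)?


LCL = 56.0 - 3 * 3.6 / sqrt(5)

51.17


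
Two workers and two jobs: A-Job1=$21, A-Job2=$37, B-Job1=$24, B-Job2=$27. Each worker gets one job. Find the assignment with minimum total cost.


Option 1: A->1 + B->2 = $21 + $27 = $48
Option 2: A->2 + B->1 = $37 + $24 = $61
Min cost = min($48, $61) = $48

$48


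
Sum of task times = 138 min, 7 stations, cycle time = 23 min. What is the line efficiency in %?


Formula: Efficiency = Sum of Task Times / (N_stations * CT) * 100
Total station capacity = 7 stations * 23 min = 161 min
Efficiency = 138 / 161 * 100 = 85.7%

85.7%


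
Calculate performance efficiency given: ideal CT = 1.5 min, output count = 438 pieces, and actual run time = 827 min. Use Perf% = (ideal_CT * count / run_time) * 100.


Formula: Performance = (Ideal CT * Total Count) / Run Time * 100
Ideal output time = 1.5 * 438 = 657.0 min
Performance = 657.0 / 827 * 100 = 79.4%

79.4%


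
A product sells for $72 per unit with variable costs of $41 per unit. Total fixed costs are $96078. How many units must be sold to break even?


Formula: BEQ = Fixed Costs / (Price - Variable Cost)
Contribution margin = $72 - $41 = $31/unit
BEQ = ceil($96078 / $31/unit) = ceil(3099.29) = 3100 units

3100 units


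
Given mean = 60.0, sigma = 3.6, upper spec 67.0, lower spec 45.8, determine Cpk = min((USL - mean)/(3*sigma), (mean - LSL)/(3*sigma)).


Cpu = (67.0 - 60.0) / (3 * 3.6) = 0.65
Cpl = (60.0 - 45.8) / (3 * 3.6) = 1.31
Cpk = min(0.65, 1.31) = 0.65

0.65


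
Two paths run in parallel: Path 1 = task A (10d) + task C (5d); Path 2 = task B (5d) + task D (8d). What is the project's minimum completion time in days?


Path 1 = 10 + 5 = 15 days
Path 2 = 5 + 8 = 13 days
Duration = max(15, 13) = 15 days

15 days


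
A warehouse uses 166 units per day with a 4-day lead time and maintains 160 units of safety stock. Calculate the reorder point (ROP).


Formula: ROP = (Daily Demand * Lead Time) + Safety Stock
Demand during lead time = 166 * 4 = 664 units
ROP = 664 + 160 = 824 units

824 units


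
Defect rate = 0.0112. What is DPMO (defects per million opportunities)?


DPMO = defect_rate * 1000000 = 0.0112 * 1000000

11200


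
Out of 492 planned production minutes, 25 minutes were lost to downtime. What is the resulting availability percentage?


Formula: Availability = (Planned Time - Downtime) / Planned Time * 100
Uptime = 492 - 25 = 467 min
Availability = 467 / 492 * 100 = 94.9%

94.9%


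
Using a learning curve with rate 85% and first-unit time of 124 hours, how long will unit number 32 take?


Formula: T_n = T_1 * (learning_rate)^(log2(n)) where learning_rate = rate/100
Doublings = log2(32) = 5
T_n = 124 * 0.85^5
T_n = 124 * 0.4437 = 55.0 hours

55.0 hours


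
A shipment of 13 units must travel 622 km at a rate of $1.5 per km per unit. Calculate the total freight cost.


TC = dist * cost * units = 622 * 1.5 * 13 = $12129.00

$12129.00


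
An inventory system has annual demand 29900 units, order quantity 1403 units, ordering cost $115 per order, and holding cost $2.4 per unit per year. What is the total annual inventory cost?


TC = 29900/1403 * 115 + 1403/2 * 2.4

$4134.42


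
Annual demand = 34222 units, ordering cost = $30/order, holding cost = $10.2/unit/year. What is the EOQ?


Formula: EOQ = sqrt(2 * D * S / H)
Numerator: 2 * 34222 * 30 = 2053320
2DS/H = 2053320 / 10.2 = 201305.9
EOQ = sqrt(201305.9) = 448.7 units

448.7 units


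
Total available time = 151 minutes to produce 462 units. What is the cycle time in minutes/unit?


Formula: CT = Available Time / Number of Units
CT = 151 min / 462 units
CT = 0.33 min/unit

0.33 min/unit


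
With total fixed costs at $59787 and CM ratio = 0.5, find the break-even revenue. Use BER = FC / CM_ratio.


Formula: BER = Fixed Costs / Contribution Margin Ratio
BER = $59787 / 0.5
BER = $119574.00 (to the nearest cent)

$119574.00


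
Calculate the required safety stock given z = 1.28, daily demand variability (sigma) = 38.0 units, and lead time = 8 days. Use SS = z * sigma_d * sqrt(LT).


Formula: SS = z * sigma_d * sqrt(LT)
sqrt(LT) = sqrt(8) = 2.8284
SS = 1.28 * 38.0 * 2.8284
SS = 137.6 units

137.6 units


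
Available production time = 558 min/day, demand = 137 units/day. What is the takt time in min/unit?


Formula: Takt Time = Available Production Time / Customer Demand
Takt = 558 min/day / 137 units/day
Takt = 4.07 min/unit

4.07 min/unit


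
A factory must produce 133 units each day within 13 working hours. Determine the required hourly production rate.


Formula: Production Rate = Daily Demand / Available Hours
Rate = 133 units/day / 13 hours/day
Rate = 10.2 units/hour

10.2 units/hour


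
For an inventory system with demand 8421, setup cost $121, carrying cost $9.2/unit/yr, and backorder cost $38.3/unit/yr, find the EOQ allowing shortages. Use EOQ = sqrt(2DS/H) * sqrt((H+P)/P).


Formula: EOQ* = sqrt(2DS/H) * sqrt((H+P)/P)
Base EOQ = sqrt(2*8421*121/9.2) = 470.65 units
Correction = sqrt((9.2+38.3)/38.3) = 1.11365
EOQ* = 470.65 * 1.11365 = 524.1 units

524.1 units


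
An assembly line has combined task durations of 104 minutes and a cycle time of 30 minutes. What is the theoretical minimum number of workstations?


Formula: N_min = ceil(Sum of Task Times / Cycle Time)
N_min = ceil(104 min / 30 min) = ceil(3.4667)
N_min = 4 stations

4


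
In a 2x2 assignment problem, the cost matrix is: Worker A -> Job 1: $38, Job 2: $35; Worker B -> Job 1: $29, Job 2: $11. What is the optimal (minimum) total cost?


Option 1: A->1 + B->2 = $38 + $11 = $49
Option 2: A->2 + B->1 = $35 + $29 = $64
Min cost = min($49, $64) = $49

$49


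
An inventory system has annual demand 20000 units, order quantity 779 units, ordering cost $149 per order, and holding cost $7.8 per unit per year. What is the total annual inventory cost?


TC = 20000/779 * 149 + 779/2 * 7.8

$6863.52


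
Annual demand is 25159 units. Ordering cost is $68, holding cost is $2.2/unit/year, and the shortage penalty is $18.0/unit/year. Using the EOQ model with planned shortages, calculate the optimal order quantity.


Formula: EOQ* = sqrt(2DS/H) * sqrt((H+P)/P)
Base EOQ = sqrt(2*25159*68/2.2) = 1247.11 units
Correction = sqrt((2.2+18.0)/18.0) = 1.05935
EOQ* = 1247.11 * 1.05935 = 1321.1 units

1321.1 units


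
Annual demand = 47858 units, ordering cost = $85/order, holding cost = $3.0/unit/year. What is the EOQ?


Formula: EOQ = sqrt(2 * D * S / H)
Numerator: 2 * 47858 * 85 = 8135860
2DS/H = 8135860 / 3.0 = 2711953.3
EOQ = sqrt(2711953.3) = 1646.8 units

1646.8 units


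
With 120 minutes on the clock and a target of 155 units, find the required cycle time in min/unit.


Formula: CT = Available Time / Number of Units
CT = 120 min / 155 units
CT = 0.77 min/unit

0.77 min/unit


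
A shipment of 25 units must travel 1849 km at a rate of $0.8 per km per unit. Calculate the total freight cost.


TC = dist * cost * units = 1849 * 0.8 * 25 = $36980.00

$36980.00


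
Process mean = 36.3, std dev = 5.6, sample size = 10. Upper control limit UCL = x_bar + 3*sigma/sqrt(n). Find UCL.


UCL = 36.3 + 3 * 5.6 / sqrt(10)

41.61


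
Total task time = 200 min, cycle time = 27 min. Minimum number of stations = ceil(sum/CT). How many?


Formula: N_min = ceil(Sum of Task Times / Cycle Time)
N_min = ceil(200 min / 27 min) = ceil(7.4074)
N_min = 8 stations

8


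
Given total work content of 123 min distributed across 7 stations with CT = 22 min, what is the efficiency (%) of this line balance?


Formula: Efficiency = Sum of Task Times / (N_stations * CT) * 100
Total station capacity = 7 stations * 22 min = 154 min
Efficiency = 123 / 154 * 100 = 79.9%

79.9%


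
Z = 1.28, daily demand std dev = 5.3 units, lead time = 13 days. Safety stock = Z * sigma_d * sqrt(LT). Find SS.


Formula: SS = z * sigma_d * sqrt(LT)
sqrt(LT) = sqrt(13) = 3.6056
SS = 1.28 * 5.3 * 3.6056
SS = 24.5 units

24.5 units


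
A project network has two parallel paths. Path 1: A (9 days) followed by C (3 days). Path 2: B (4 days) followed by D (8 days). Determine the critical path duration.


Path 1 = 9 + 3 = 12 days
Path 2 = 4 + 8 = 12 days
Duration = max(12, 12) = 12 days

12 days


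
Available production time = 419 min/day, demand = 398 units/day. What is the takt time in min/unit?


Formula: Takt Time = Available Production Time / Customer Demand
Takt = 419 min/day / 398 units/day
Takt = 1.05 min/unit

1.05 min/unit


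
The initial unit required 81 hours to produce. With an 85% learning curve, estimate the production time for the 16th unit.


Formula: T_n = T_1 * (learning_rate)^(log2(n)) where learning_rate = rate/100
Doublings = log2(16) = 4
T_n = 81 * 0.85^4
T_n = 81 * 0.522 = 42.3 hours

42.3 hours


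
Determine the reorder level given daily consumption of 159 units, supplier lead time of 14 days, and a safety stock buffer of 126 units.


Formula: ROP = (Daily Demand * Lead Time) + Safety Stock
Demand during lead time = 159 * 14 = 2226 units
ROP = 2226 + 126 = 2352 units

2352 units


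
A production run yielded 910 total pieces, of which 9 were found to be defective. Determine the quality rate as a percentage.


Formula: Quality Rate = Good Pieces / Total Pieces * 100
Good pieces = 910 - 9 = 901
QR = 901 / 910 * 100 = 99.0%

99.0%


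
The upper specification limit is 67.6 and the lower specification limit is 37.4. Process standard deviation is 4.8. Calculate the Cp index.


Cp = (67.6 - 37.4) / (6 * 4.8)

1.05


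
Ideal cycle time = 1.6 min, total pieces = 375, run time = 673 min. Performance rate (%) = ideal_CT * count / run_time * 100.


Formula: Performance = (Ideal CT * Total Count) / Run Time * 100
Ideal output time = 1.6 * 375 = 600.0 min
Performance = 600.0 / 673 * 100 = 89.2%

89.2%


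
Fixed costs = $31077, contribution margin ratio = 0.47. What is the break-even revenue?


Formula: BER = Fixed Costs / Contribution Margin Ratio
BER = $31077 / 0.47
BER = $66121.28 (to the nearest cent)

$66121.28
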